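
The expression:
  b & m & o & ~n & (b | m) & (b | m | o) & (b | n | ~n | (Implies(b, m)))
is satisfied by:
  {m: True, b: True, o: True, n: False}


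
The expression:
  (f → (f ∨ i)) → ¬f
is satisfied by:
  {f: False}


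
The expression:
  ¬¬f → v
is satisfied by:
  {v: True, f: False}
  {f: False, v: False}
  {f: True, v: True}


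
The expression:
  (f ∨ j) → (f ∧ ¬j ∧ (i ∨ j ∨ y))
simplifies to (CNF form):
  ¬j ∧ (i ∨ y ∨ ¬f)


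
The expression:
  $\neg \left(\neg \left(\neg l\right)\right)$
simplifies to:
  $\neg l$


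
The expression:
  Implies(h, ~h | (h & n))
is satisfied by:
  {n: True, h: False}
  {h: False, n: False}
  {h: True, n: True}


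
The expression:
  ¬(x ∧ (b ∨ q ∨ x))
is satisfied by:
  {x: False}


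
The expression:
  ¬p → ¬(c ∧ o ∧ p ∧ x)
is always true.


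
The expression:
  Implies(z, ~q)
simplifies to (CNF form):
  ~q | ~z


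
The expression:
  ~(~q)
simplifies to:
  q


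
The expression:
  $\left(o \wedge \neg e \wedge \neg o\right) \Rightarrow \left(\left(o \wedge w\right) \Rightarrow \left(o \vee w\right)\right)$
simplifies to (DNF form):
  $\text{True}$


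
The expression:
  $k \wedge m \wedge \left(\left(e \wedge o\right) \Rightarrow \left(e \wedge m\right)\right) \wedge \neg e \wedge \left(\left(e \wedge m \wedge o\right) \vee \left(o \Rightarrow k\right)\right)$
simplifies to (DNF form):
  $k \wedge m \wedge \neg e$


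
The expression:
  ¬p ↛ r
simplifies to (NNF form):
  r ∨ ¬p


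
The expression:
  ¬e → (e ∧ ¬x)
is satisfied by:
  {e: True}


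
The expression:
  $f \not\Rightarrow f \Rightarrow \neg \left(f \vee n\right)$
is always true.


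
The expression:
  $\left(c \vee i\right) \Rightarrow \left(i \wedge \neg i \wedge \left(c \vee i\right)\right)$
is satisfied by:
  {i: False, c: False}


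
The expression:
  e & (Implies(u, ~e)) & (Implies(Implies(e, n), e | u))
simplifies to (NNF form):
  e & ~u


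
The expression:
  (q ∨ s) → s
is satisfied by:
  {s: True, q: False}
  {q: False, s: False}
  {q: True, s: True}


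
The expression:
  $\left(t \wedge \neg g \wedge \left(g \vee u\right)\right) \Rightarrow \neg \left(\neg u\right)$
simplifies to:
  $\text{True}$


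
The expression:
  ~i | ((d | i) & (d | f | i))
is always true.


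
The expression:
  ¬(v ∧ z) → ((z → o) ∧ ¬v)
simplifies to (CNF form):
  (v ∨ ¬v) ∧ (z ∨ ¬v) ∧ (o ∨ v ∨ ¬v) ∧ (o ∨ v ∨ ¬z) ∧ (o ∨ z ∨ ¬v) ∧ (o ∨ z ∨ ¬z) ∧ (v ∨ ¬v ∨ ¬z) ∧ (z ∨ ¬v ∨ ¬z)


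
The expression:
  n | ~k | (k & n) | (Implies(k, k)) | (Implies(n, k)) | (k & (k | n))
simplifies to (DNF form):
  True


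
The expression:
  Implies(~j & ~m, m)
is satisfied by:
  {m: True, j: True}
  {m: True, j: False}
  {j: True, m: False}


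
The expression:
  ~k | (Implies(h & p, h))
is always true.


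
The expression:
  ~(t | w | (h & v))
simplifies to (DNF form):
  (~h & ~t & ~w) | (~t & ~v & ~w)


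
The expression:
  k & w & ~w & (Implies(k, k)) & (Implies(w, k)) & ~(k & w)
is never true.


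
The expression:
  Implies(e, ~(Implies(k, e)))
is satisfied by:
  {e: False}


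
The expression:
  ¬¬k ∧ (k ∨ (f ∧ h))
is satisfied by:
  {k: True}


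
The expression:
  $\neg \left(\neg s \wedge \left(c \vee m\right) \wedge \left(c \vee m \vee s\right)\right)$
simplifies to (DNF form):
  $s \vee \left(\neg c \wedge \neg m\right)$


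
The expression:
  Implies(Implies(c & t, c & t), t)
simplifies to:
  t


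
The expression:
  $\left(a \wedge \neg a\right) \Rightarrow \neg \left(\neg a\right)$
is always true.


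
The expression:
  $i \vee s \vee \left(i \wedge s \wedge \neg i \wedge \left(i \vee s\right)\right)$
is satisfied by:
  {i: True, s: True}
  {i: True, s: False}
  {s: True, i: False}


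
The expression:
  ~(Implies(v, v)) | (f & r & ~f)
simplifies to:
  False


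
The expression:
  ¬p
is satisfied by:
  {p: False}


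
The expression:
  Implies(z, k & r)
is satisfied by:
  {k: True, r: True, z: False}
  {k: True, r: False, z: False}
  {r: True, k: False, z: False}
  {k: False, r: False, z: False}
  {k: True, z: True, r: True}


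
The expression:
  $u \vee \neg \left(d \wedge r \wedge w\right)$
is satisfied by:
  {u: True, w: False, d: False, r: False}
  {r: False, w: False, u: False, d: False}
  {r: True, u: True, w: False, d: False}
  {r: True, w: False, u: False, d: False}
  {d: True, u: True, r: False, w: False}
  {d: True, r: False, w: False, u: False}
  {d: True, r: True, u: True, w: False}
  {d: True, r: True, w: False, u: False}
  {u: True, w: True, d: False, r: False}
  {w: True, d: False, u: False, r: False}
  {r: True, w: True, u: True, d: False}
  {r: True, w: True, d: False, u: False}
  {u: True, w: True, d: True, r: False}
  {w: True, d: True, r: False, u: False}
  {r: True, w: True, d: True, u: True}


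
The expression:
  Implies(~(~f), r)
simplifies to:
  r | ~f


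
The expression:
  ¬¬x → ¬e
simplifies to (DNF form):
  ¬e ∨ ¬x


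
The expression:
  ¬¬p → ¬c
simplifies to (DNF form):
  ¬c ∨ ¬p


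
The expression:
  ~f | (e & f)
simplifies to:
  e | ~f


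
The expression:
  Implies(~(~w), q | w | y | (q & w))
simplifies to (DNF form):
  True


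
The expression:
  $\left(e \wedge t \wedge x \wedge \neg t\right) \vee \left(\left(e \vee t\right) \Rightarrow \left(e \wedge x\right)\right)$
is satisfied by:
  {x: True, t: False, e: False}
  {t: False, e: False, x: False}
  {e: True, x: True, t: False}
  {e: True, t: True, x: True}


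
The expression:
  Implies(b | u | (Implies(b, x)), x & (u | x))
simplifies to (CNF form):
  x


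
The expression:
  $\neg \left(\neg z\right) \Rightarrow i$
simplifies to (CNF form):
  $i \vee \neg z$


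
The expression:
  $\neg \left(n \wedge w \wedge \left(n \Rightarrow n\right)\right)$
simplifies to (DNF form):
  $\neg n \vee \neg w$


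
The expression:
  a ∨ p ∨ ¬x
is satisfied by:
  {a: True, p: True, x: False}
  {a: True, p: False, x: False}
  {p: True, a: False, x: False}
  {a: False, p: False, x: False}
  {a: True, x: True, p: True}
  {a: True, x: True, p: False}
  {x: True, p: True, a: False}


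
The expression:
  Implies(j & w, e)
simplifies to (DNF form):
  e | ~j | ~w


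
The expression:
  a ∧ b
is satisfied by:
  {a: True, b: True}


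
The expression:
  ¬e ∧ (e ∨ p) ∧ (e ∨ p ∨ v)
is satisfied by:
  {p: True, e: False}


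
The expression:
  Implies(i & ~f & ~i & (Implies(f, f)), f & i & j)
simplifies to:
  True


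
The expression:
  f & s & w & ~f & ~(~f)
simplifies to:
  False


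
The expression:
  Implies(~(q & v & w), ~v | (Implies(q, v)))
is always true.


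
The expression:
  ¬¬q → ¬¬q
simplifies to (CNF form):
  True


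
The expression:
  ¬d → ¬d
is always true.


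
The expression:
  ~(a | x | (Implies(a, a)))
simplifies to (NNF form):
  False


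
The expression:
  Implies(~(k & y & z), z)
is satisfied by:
  {z: True}


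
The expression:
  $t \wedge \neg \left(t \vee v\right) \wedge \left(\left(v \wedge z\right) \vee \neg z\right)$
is never true.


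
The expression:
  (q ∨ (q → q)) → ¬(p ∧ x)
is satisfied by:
  {p: False, x: False}
  {x: True, p: False}
  {p: True, x: False}


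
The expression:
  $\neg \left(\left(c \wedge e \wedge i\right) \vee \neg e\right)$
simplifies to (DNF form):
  $\left(e \wedge \neg c\right) \vee \left(e \wedge \neg i\right)$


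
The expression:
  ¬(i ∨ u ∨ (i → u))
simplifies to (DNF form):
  False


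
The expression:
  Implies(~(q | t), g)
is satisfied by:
  {t: True, q: True, g: True}
  {t: True, q: True, g: False}
  {t: True, g: True, q: False}
  {t: True, g: False, q: False}
  {q: True, g: True, t: False}
  {q: True, g: False, t: False}
  {g: True, q: False, t: False}


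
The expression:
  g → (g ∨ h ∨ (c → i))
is always true.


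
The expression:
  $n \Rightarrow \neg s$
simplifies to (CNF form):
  $\neg n \vee \neg s$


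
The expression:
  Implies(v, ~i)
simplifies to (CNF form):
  ~i | ~v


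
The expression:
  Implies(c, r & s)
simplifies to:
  ~c | (r & s)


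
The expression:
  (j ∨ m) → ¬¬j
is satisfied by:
  {j: True, m: False}
  {m: False, j: False}
  {m: True, j: True}


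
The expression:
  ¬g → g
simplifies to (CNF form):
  g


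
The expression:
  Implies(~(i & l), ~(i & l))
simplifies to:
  True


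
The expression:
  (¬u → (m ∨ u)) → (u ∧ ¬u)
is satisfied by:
  {u: False, m: False}


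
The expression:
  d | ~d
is always true.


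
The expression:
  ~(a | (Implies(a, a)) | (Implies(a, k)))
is never true.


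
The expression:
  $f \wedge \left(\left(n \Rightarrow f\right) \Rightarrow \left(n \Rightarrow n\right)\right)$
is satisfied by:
  {f: True}


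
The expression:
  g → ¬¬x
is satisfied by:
  {x: True, g: False}
  {g: False, x: False}
  {g: True, x: True}


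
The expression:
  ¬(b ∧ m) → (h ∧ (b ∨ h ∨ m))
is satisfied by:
  {b: True, h: True, m: True}
  {b: True, h: True, m: False}
  {h: True, m: True, b: False}
  {h: True, m: False, b: False}
  {b: True, m: True, h: False}


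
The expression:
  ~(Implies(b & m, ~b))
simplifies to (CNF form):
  b & m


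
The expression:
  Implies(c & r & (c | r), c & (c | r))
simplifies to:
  True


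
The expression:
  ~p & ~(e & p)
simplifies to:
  ~p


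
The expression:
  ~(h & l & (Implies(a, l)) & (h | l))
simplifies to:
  ~h | ~l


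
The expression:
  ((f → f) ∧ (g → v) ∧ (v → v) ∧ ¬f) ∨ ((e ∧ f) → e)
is always true.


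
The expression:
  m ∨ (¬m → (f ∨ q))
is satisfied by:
  {q: True, m: True, f: True}
  {q: True, m: True, f: False}
  {q: True, f: True, m: False}
  {q: True, f: False, m: False}
  {m: True, f: True, q: False}
  {m: True, f: False, q: False}
  {f: True, m: False, q: False}


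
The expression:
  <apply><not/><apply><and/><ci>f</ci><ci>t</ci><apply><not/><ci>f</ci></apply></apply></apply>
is always true.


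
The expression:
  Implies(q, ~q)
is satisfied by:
  {q: False}


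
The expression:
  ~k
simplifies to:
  ~k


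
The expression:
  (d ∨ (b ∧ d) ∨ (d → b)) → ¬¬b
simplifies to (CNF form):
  b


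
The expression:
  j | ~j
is always true.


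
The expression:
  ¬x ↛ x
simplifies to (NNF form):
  True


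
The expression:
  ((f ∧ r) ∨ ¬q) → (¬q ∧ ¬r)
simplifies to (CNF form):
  (q ∨ ¬r) ∧ (¬f ∨ ¬r)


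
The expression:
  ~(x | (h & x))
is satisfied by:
  {x: False}


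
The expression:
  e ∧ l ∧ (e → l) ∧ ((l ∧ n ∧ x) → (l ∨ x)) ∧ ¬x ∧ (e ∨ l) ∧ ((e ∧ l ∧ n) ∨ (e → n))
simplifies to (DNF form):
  e ∧ l ∧ n ∧ ¬x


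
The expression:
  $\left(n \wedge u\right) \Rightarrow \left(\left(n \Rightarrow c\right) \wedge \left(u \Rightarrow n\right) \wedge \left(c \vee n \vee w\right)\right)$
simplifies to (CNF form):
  $c \vee \neg n \vee \neg u$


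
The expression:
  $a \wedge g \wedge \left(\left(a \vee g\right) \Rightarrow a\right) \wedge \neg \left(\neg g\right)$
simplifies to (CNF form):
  $a \wedge g$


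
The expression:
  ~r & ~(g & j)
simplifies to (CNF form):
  ~r & (~g | ~j)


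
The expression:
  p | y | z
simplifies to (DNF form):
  p | y | z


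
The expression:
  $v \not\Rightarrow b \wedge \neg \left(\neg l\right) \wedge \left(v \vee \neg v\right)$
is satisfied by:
  {v: True, l: True, b: False}


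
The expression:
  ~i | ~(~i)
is always true.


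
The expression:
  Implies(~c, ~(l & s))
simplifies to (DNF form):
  c | ~l | ~s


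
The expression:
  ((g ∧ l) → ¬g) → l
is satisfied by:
  {l: True}


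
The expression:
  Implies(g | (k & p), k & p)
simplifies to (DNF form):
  ~g | (k & p)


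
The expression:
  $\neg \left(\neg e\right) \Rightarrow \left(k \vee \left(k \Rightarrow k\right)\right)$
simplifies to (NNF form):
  $\text{True}$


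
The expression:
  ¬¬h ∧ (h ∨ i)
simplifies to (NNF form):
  h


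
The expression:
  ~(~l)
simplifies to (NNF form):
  l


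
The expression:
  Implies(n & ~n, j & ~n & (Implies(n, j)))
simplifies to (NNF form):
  True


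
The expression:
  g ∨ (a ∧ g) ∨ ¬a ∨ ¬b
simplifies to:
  g ∨ ¬a ∨ ¬b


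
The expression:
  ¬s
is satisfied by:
  {s: False}


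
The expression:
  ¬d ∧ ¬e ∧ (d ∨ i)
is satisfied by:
  {i: True, d: False, e: False}


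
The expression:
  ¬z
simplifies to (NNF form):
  ¬z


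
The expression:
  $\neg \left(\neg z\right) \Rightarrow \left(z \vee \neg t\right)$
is always true.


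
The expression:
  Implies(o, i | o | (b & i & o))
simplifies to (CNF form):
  True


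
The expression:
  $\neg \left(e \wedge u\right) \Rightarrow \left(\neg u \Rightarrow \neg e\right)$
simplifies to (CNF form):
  $u \vee \neg e$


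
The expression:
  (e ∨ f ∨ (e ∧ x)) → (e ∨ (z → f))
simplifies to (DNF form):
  True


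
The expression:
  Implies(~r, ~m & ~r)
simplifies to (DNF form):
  r | ~m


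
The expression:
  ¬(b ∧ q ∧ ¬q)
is always true.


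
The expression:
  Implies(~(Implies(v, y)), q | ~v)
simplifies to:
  q | y | ~v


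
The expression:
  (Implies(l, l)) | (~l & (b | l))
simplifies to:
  True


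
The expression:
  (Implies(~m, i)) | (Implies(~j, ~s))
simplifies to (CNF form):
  i | j | m | ~s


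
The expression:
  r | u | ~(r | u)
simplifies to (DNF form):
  True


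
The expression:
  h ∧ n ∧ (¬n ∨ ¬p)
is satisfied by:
  {h: True, n: True, p: False}


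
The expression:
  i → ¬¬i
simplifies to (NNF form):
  True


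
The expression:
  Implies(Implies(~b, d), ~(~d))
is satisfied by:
  {d: True, b: False}
  {b: False, d: False}
  {b: True, d: True}


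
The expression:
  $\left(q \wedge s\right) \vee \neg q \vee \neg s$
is always true.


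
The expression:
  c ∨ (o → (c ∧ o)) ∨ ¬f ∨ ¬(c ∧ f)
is always true.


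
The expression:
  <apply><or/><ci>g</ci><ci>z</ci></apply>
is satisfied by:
  {z: True, g: True}
  {z: True, g: False}
  {g: True, z: False}


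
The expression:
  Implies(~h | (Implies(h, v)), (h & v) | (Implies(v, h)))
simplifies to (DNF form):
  h | ~v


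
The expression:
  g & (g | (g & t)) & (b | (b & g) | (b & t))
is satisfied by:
  {b: True, g: True}


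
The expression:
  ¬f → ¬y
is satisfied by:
  {f: True, y: False}
  {y: False, f: False}
  {y: True, f: True}


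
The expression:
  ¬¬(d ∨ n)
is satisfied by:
  {n: True, d: True}
  {n: True, d: False}
  {d: True, n: False}


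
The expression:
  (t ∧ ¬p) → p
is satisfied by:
  {p: True, t: False}
  {t: False, p: False}
  {t: True, p: True}


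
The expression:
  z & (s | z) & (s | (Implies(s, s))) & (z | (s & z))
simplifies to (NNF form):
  z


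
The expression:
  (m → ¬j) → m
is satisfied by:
  {m: True}


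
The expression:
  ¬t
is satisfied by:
  {t: False}


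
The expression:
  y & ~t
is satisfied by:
  {y: True, t: False}


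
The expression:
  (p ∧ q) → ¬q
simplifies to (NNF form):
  ¬p ∨ ¬q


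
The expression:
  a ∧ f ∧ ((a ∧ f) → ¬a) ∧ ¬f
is never true.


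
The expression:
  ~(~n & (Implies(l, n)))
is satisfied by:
  {n: True, l: True}
  {n: True, l: False}
  {l: True, n: False}


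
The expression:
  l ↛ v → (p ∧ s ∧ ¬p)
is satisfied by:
  {v: True, l: False}
  {l: False, v: False}
  {l: True, v: True}


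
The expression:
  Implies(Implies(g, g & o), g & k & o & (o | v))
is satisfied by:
  {g: True, k: True, o: False}
  {g: True, o: False, k: False}
  {g: True, k: True, o: True}


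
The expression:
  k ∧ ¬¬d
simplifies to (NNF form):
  d ∧ k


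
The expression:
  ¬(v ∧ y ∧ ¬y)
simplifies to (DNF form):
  True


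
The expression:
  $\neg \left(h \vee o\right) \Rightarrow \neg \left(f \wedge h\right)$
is always true.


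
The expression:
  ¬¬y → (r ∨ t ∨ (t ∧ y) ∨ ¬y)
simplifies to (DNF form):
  r ∨ t ∨ ¬y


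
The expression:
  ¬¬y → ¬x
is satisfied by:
  {y: False, x: False}
  {x: True, y: False}
  {y: True, x: False}


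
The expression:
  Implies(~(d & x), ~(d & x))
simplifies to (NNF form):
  True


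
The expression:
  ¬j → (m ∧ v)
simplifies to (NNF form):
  j ∨ (m ∧ v)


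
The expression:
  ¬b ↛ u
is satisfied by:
  {u: True, b: False}
  {b: False, u: False}
  {b: True, u: True}


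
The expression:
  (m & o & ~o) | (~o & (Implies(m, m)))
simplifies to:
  ~o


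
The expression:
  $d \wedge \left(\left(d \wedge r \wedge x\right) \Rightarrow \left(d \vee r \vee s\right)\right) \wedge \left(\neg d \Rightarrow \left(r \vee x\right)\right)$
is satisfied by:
  {d: True}


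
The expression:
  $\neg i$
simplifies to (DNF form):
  $\neg i$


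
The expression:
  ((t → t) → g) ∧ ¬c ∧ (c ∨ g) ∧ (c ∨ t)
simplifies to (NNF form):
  g ∧ t ∧ ¬c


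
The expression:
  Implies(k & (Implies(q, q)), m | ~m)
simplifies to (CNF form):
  True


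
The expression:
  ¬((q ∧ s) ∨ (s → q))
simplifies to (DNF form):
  s ∧ ¬q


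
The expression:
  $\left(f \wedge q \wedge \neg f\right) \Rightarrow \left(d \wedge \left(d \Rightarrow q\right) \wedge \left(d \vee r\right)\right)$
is always true.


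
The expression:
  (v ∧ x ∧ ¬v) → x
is always true.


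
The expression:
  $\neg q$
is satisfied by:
  {q: False}


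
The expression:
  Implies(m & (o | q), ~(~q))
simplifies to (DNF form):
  q | ~m | ~o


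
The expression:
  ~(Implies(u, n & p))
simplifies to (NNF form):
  u & (~n | ~p)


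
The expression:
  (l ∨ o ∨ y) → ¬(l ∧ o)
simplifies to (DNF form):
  ¬l ∨ ¬o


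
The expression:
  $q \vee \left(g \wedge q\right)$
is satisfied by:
  {q: True}


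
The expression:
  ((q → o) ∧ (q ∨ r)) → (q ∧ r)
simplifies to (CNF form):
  (q ∨ ¬r) ∧ (r ∨ ¬r) ∧ (q ∨ ¬o ∨ ¬q) ∧ (q ∨ ¬o ∨ ¬r) ∧ (q ∨ ¬q ∨ ¬r) ∧ (r ∨ ¬o ∨ ¬q) ∧ (r ∨ ¬o ∨ ¬r) ∧ (r ∨ ¬q ∨ ¬r)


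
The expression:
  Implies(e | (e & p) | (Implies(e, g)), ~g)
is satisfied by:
  {g: False}


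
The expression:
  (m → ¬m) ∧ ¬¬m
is never true.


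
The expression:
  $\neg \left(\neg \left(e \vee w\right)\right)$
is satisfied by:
  {e: True, w: True}
  {e: True, w: False}
  {w: True, e: False}


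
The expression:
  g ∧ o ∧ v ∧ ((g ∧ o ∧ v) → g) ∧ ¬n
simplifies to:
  g ∧ o ∧ v ∧ ¬n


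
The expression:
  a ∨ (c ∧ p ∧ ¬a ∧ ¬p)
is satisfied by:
  {a: True}


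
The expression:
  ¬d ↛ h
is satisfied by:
  {h: True, d: False}
  {d: False, h: False}
  {d: True, h: True}


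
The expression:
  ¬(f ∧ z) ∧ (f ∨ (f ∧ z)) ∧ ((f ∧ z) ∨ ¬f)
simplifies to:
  False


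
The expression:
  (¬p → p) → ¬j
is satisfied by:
  {p: False, j: False}
  {j: True, p: False}
  {p: True, j: False}


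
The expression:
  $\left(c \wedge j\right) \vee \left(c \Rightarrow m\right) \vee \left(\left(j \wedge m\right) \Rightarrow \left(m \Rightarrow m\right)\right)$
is always true.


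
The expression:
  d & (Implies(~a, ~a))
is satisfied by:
  {d: True}


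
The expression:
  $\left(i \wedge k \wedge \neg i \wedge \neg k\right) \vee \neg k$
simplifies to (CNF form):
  $\neg k$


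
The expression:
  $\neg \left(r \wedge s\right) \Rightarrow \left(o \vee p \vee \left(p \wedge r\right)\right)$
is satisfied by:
  {r: True, o: True, p: True, s: True}
  {r: True, o: True, p: True, s: False}
  {o: True, p: True, s: True, r: False}
  {o: True, p: True, s: False, r: False}
  {r: True, o: True, s: True, p: False}
  {r: True, o: True, s: False, p: False}
  {o: True, s: True, p: False, r: False}
  {o: True, s: False, p: False, r: False}
  {r: True, p: True, s: True, o: False}
  {r: True, p: True, s: False, o: False}
  {p: True, s: True, o: False, r: False}
  {p: True, o: False, s: False, r: False}
  {r: True, s: True, o: False, p: False}


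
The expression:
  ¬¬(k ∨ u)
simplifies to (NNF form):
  k ∨ u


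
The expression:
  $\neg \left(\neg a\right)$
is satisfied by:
  {a: True}


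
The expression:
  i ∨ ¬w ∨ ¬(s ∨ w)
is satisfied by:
  {i: True, w: False}
  {w: False, i: False}
  {w: True, i: True}


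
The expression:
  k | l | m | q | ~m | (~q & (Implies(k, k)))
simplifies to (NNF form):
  True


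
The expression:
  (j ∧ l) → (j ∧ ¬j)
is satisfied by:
  {l: False, j: False}
  {j: True, l: False}
  {l: True, j: False}


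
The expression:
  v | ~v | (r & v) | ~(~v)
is always true.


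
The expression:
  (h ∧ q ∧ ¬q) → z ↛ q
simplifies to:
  True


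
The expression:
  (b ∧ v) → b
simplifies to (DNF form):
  True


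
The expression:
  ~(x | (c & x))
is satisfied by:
  {x: False}


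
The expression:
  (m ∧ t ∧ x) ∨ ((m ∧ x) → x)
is always true.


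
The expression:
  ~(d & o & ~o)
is always true.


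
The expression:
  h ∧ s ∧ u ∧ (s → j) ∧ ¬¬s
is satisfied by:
  {h: True, j: True, u: True, s: True}


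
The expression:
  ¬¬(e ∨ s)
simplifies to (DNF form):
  e ∨ s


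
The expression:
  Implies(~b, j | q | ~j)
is always true.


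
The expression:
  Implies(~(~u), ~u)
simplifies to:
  ~u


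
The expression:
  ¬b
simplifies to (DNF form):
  ¬b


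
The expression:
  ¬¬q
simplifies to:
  q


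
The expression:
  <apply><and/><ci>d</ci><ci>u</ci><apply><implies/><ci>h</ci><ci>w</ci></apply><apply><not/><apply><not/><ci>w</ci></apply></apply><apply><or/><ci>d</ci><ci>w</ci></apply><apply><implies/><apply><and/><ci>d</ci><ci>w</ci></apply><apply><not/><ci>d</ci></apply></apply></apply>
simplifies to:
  <false/>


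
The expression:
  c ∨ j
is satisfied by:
  {c: True, j: True}
  {c: True, j: False}
  {j: True, c: False}


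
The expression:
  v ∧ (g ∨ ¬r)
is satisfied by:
  {g: True, v: True, r: False}
  {v: True, r: False, g: False}
  {r: True, g: True, v: True}


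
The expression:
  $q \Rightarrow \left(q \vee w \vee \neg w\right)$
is always true.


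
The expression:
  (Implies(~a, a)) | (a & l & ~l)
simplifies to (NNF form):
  a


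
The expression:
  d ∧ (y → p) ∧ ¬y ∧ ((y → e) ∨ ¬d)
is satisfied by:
  {d: True, y: False}


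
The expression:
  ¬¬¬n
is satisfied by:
  {n: False}


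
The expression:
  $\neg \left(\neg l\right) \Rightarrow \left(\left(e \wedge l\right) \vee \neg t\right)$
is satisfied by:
  {e: True, l: False, t: False}
  {l: False, t: False, e: False}
  {t: True, e: True, l: False}
  {t: True, l: False, e: False}
  {e: True, l: True, t: False}
  {l: True, e: False, t: False}
  {t: True, l: True, e: True}


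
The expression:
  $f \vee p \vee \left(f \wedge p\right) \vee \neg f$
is always true.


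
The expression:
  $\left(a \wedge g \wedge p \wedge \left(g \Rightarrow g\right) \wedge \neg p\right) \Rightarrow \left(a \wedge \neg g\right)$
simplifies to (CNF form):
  $\text{True}$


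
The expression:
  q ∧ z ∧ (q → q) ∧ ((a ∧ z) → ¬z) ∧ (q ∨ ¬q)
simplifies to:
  q ∧ z ∧ ¬a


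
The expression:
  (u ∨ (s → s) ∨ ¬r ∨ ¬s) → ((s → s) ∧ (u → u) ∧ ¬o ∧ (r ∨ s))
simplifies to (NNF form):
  ¬o ∧ (r ∨ s)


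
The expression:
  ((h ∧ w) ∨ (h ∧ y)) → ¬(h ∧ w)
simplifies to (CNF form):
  ¬h ∨ ¬w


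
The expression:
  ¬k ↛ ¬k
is never true.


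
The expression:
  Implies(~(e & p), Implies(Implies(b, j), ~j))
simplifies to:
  ~j | (e & p)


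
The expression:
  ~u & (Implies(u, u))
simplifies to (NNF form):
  ~u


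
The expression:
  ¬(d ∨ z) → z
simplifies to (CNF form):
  d ∨ z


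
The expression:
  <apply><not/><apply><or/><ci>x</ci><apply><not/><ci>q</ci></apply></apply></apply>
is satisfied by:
  {q: True, x: False}


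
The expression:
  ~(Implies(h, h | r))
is never true.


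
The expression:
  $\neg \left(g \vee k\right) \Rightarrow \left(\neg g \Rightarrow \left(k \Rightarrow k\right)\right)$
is always true.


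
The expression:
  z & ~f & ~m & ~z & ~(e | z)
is never true.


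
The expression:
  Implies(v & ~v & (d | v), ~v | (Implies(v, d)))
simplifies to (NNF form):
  True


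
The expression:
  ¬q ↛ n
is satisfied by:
  {n: True, q: False}
  {q: False, n: False}
  {q: True, n: True}


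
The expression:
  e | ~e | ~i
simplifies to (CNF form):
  True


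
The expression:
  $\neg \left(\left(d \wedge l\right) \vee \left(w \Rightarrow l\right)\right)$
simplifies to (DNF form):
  $w \wedge \neg l$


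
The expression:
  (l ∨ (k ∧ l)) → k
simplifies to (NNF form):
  k ∨ ¬l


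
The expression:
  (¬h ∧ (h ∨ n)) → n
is always true.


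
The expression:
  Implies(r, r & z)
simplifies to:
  z | ~r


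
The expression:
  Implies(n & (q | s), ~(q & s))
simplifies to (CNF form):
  ~n | ~q | ~s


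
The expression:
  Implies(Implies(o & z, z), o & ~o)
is never true.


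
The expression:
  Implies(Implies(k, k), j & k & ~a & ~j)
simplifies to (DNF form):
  False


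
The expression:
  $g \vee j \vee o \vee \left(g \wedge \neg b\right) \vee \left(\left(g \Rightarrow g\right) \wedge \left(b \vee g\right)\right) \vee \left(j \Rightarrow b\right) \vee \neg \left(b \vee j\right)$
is always true.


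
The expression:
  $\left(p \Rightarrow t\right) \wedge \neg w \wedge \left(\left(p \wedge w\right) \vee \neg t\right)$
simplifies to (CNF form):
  $\neg p \wedge \neg t \wedge \neg w$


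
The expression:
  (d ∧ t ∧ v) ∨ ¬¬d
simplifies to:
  d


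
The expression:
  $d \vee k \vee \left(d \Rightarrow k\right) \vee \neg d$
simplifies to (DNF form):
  $\text{True}$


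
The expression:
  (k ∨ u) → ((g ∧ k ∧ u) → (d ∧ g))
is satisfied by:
  {d: True, g: False, k: False, u: False}
  {d: False, g: False, k: False, u: False}
  {d: True, u: True, g: False, k: False}
  {u: True, d: False, g: False, k: False}
  {d: True, k: True, u: False, g: False}
  {k: True, u: False, g: False, d: False}
  {d: True, u: True, k: True, g: False}
  {u: True, k: True, d: False, g: False}
  {d: True, g: True, u: False, k: False}
  {g: True, u: False, k: False, d: False}
  {d: True, u: True, g: True, k: False}
  {u: True, g: True, d: False, k: False}
  {d: True, k: True, g: True, u: False}
  {k: True, g: True, u: False, d: False}
  {d: True, u: True, k: True, g: True}


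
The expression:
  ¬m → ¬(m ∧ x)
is always true.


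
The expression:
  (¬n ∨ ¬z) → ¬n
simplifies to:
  z ∨ ¬n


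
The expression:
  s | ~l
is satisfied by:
  {s: True, l: False}
  {l: False, s: False}
  {l: True, s: True}


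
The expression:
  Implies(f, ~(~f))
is always true.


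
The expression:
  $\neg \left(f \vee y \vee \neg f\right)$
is never true.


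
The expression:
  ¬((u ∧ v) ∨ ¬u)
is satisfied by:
  {u: True, v: False}


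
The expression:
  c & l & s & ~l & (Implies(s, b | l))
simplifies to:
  False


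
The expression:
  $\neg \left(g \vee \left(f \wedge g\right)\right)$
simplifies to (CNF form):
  $\neg g$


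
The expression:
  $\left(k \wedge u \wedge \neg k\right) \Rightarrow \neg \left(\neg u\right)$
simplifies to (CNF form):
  $\text{True}$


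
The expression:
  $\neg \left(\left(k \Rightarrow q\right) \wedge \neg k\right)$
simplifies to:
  $k$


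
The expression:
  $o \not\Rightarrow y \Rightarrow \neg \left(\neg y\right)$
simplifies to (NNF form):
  $y \vee \neg o$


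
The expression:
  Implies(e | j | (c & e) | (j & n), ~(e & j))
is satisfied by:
  {e: False, j: False}
  {j: True, e: False}
  {e: True, j: False}


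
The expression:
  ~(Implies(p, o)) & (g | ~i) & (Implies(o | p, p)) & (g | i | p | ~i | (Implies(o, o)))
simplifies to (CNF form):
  p & ~o & (g | ~i)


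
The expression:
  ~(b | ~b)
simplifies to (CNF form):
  False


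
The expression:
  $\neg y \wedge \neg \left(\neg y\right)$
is never true.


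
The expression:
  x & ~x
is never true.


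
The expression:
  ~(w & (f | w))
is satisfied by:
  {w: False}


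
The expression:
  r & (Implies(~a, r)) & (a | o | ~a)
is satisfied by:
  {r: True}


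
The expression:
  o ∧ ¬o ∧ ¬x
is never true.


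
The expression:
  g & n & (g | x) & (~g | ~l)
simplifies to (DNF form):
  g & n & ~l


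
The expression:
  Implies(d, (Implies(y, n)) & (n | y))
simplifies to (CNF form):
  n | ~d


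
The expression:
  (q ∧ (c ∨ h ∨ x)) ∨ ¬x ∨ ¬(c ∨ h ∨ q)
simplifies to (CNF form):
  (q ∨ ¬c ∨ ¬x) ∧ (q ∨ ¬h ∨ ¬x)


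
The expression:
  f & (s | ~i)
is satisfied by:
  {s: True, f: True, i: False}
  {f: True, i: False, s: False}
  {i: True, s: True, f: True}


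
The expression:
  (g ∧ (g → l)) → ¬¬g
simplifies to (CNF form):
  True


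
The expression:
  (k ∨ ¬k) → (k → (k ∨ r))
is always true.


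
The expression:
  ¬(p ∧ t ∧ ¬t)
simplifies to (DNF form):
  True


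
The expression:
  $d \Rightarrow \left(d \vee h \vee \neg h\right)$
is always true.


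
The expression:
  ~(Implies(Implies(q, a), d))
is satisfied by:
  {a: True, q: False, d: False}
  {q: False, d: False, a: False}
  {a: True, q: True, d: False}


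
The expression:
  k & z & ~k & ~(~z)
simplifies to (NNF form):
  False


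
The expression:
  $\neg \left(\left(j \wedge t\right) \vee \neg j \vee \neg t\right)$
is never true.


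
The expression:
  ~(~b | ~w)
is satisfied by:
  {w: True, b: True}


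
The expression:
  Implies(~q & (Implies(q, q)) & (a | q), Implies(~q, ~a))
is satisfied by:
  {q: True, a: False}
  {a: False, q: False}
  {a: True, q: True}


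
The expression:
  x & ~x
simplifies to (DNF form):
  False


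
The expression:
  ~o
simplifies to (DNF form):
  ~o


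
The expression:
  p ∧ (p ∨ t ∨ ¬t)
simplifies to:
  p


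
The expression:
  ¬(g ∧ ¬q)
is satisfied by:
  {q: True, g: False}
  {g: False, q: False}
  {g: True, q: True}


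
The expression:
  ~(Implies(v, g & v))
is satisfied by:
  {v: True, g: False}


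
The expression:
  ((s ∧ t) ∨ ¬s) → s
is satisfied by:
  {s: True}


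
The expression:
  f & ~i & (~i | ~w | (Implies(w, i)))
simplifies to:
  f & ~i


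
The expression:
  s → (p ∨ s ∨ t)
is always true.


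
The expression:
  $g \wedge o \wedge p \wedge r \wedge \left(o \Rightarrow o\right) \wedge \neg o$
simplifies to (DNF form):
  $\text{False}$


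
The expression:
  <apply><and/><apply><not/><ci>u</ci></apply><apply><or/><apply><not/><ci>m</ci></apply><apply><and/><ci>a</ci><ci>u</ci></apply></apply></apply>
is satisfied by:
  {u: False, m: False}


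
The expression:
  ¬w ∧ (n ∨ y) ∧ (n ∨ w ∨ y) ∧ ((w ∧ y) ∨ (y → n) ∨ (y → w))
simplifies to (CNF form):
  n ∧ ¬w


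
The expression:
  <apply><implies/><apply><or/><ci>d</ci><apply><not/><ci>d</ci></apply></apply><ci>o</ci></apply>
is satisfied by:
  {o: True}


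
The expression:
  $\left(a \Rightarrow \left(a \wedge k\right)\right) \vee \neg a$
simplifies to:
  $k \vee \neg a$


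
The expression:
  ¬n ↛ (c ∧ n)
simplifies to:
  ¬n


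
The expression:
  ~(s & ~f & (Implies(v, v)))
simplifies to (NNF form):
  f | ~s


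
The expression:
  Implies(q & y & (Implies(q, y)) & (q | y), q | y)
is always true.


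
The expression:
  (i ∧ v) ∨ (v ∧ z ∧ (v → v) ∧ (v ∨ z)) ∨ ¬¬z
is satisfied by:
  {z: True, v: True, i: True}
  {z: True, v: True, i: False}
  {z: True, i: True, v: False}
  {z: True, i: False, v: False}
  {v: True, i: True, z: False}


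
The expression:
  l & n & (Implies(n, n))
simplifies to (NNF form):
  l & n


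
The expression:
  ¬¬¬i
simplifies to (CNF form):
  ¬i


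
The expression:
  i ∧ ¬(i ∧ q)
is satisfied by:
  {i: True, q: False}


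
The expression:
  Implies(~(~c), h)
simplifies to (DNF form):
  h | ~c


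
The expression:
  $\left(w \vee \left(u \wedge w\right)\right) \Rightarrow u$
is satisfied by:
  {u: True, w: False}
  {w: False, u: False}
  {w: True, u: True}


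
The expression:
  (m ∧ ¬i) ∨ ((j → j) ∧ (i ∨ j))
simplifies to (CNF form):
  i ∨ j ∨ m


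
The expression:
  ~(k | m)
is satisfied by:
  {k: False, m: False}


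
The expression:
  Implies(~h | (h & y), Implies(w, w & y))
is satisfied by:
  {y: True, h: True, w: False}
  {y: True, w: False, h: False}
  {h: True, w: False, y: False}
  {h: False, w: False, y: False}
  {y: True, h: True, w: True}
  {y: True, w: True, h: False}
  {h: True, w: True, y: False}


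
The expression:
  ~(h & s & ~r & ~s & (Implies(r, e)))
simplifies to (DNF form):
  True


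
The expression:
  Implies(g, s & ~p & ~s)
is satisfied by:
  {g: False}


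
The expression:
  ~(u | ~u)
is never true.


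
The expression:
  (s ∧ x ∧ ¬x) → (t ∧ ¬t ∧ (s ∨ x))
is always true.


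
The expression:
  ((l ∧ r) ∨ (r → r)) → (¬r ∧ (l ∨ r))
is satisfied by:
  {l: True, r: False}


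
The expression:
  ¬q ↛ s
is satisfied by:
  {q: False, s: False}


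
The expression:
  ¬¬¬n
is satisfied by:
  {n: False}


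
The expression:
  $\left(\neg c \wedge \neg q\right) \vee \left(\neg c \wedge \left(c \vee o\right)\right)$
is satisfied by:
  {o: True, q: False, c: False}
  {q: False, c: False, o: False}
  {o: True, q: True, c: False}


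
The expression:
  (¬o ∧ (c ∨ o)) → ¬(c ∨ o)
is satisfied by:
  {o: True, c: False}
  {c: False, o: False}
  {c: True, o: True}


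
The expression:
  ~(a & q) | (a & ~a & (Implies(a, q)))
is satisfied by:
  {q: False, a: False}
  {a: True, q: False}
  {q: True, a: False}


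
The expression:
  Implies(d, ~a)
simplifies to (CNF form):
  ~a | ~d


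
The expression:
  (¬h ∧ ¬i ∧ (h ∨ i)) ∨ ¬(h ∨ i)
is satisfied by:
  {i: False, h: False}


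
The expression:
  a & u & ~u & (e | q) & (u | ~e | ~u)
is never true.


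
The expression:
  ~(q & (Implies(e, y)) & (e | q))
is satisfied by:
  {e: True, y: False, q: False}
  {y: False, q: False, e: False}
  {e: True, y: True, q: False}
  {y: True, e: False, q: False}
  {q: True, e: True, y: False}


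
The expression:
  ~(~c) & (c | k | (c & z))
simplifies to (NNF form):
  c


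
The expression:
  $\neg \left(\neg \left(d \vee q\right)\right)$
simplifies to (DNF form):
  $d \vee q$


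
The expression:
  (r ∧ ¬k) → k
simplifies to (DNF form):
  k ∨ ¬r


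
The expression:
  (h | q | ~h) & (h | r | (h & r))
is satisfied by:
  {r: True, h: True}
  {r: True, h: False}
  {h: True, r: False}


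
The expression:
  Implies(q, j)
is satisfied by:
  {j: True, q: False}
  {q: False, j: False}
  {q: True, j: True}


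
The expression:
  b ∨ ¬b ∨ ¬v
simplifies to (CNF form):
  True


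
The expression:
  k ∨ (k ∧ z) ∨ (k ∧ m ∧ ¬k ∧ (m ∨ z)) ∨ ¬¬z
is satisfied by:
  {k: True, z: True}
  {k: True, z: False}
  {z: True, k: False}


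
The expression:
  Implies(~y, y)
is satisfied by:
  {y: True}


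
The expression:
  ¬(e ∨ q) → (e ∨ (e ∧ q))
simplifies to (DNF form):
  e ∨ q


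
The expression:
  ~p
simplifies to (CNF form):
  ~p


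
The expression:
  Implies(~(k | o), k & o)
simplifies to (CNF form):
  k | o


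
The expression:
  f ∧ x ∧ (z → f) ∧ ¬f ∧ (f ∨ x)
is never true.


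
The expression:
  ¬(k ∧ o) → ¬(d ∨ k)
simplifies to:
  (k ∧ o) ∨ (¬d ∧ ¬k)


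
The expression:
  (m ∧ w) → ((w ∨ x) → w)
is always true.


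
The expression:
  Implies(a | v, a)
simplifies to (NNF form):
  a | ~v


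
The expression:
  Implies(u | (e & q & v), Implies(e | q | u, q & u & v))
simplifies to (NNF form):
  (q & u & v) | (~e & ~u) | (~q & ~u) | (~u & ~v)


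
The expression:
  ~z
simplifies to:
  ~z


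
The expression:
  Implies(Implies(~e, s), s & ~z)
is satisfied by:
  {e: False, z: False, s: False}
  {s: True, e: False, z: False}
  {z: True, e: False, s: False}
  {s: True, e: True, z: False}


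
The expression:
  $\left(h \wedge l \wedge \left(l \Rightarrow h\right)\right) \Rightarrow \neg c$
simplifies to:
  $\neg c \vee \neg h \vee \neg l$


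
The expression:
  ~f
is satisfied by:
  {f: False}


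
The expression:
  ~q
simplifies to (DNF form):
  ~q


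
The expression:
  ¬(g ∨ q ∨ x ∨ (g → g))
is never true.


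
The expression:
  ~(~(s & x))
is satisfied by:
  {s: True, x: True}


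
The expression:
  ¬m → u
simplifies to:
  m ∨ u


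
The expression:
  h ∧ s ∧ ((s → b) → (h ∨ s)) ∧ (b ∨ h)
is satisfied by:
  {h: True, s: True}


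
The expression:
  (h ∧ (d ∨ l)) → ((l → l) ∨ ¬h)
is always true.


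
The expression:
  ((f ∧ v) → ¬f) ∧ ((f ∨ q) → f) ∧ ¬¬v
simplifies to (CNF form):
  v ∧ ¬f ∧ ¬q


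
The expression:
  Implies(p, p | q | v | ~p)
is always true.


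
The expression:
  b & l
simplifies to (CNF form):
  b & l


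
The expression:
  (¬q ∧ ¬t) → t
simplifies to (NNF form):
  q ∨ t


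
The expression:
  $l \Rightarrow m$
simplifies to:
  $m \vee \neg l$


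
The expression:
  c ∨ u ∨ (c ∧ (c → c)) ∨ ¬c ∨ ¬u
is always true.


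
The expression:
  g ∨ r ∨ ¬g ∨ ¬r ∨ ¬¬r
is always true.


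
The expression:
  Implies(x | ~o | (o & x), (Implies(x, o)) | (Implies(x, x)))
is always true.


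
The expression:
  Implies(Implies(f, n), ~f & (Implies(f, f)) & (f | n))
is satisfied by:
  {n: True, f: False}
  {f: True, n: False}


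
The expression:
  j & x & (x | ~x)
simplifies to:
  j & x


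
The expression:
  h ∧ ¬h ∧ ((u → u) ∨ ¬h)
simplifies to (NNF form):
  False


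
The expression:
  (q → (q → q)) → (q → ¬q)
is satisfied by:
  {q: False}
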